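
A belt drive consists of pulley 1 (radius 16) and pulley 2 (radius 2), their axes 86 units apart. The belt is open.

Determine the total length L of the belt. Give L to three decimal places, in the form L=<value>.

L=230.833

open belt: β = asin((r2−r1)/C) = asin(-14/86) = -9.3689°
wrap1 = π − 2β = 198.7378°
wrap2 = π + 2β = 161.2622°
tangent length = C·cosβ = 84.8528
L = r1·wrap1 + r2·wrap2 + 2·C·cosβ = 16·3.4686 + 2·2.8146 + 2·84.8528 = 230.8328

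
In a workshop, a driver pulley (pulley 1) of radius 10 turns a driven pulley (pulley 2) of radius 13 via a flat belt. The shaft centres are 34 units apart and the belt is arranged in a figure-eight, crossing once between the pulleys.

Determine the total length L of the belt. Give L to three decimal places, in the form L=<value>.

crossed belt: β = asin((r1+r2)/C) = asin(23/34) = 42.5685°
wrap1 = wrap2 = π + 2β = 265.1369°
tangent length = C·cosβ = 25.0400
L = (r1+r2)·wrap + 2·C·cosβ = 23·4.6275 + 2·25.0400 = 156.5127

L=156.513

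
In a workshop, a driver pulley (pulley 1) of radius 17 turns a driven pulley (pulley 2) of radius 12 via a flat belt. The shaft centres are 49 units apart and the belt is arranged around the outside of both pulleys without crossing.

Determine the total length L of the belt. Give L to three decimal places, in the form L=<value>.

open belt: β = asin((r2−r1)/C) = asin(-5/49) = -5.8567°
wrap1 = π − 2β = 191.7134°
wrap2 = π + 2β = 168.2866°
tangent length = C·cosβ = 48.7442
L = r1·wrap1 + r2·wrap2 + 2·C·cosβ = 17·3.3460 + 12·2.9372 + 2·48.7442 = 189.6168

L=189.617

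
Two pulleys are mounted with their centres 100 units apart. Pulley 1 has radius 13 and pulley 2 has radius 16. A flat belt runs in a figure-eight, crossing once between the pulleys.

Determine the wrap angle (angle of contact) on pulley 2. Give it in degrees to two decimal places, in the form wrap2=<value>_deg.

crossed belt: β = asin((r1+r2)/C) = asin(29/100) = 16.8580°
wrap1 = wrap2 = π + 2β = 213.7159°

wrap2=213.72_deg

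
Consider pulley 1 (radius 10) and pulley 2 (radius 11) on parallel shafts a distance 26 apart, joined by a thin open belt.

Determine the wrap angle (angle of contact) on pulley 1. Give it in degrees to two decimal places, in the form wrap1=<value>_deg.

open belt: β = asin((r2−r1)/C) = asin(1/26) = 2.2042°
wrap1 = π − 2β = 175.5915°
wrap2 = π + 2β = 184.4085°

wrap1=175.59_deg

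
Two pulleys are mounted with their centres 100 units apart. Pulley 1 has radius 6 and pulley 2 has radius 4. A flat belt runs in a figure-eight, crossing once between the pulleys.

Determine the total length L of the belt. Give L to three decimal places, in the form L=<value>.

L=232.417

crossed belt: β = asin((r1+r2)/C) = asin(10/100) = 5.7392°
wrap1 = wrap2 = π + 2β = 191.4783°
tangent length = C·cosβ = 99.4987
L = (r1+r2)·wrap + 2·C·cosβ = 10·3.3419 + 2·99.4987 = 232.4168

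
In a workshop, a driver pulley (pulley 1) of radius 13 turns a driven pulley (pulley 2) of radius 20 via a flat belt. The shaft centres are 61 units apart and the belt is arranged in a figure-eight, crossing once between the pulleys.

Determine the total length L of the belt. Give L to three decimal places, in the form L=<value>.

crossed belt: β = asin((r1+r2)/C) = asin(33/61) = 32.7506°
wrap1 = wrap2 = π + 2β = 245.5012°
tangent length = C·cosβ = 51.3030
L = (r1+r2)·wrap + 2·C·cosβ = 33·4.2848 + 2·51.3030 = 244.0046

L=244.005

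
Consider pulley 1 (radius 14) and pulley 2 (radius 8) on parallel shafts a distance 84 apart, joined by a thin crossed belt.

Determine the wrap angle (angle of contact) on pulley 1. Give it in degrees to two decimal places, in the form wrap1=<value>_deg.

crossed belt: β = asin((r1+r2)/C) = asin(22/84) = 15.1831°
wrap1 = wrap2 = π + 2β = 210.3662°

wrap1=210.37_deg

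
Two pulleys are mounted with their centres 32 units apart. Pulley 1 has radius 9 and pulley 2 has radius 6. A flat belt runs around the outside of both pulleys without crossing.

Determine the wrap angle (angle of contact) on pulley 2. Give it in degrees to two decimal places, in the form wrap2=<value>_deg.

open belt: β = asin((r2−r1)/C) = asin(-3/32) = -5.3794°
wrap1 = π − 2β = 190.7588°
wrap2 = π + 2β = 169.2412°

wrap2=169.24_deg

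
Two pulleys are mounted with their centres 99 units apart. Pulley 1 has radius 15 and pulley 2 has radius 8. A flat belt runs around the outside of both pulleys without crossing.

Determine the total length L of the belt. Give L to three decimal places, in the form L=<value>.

open belt: β = asin((r2−r1)/C) = asin(-7/99) = -4.0546°
wrap1 = π − 2β = 188.1092°
wrap2 = π + 2β = 171.8908°
tangent length = C·cosβ = 98.7522
L = r1·wrap1 + r2·wrap2 + 2·C·cosβ = 15·3.2831 + 8·3.0001 + 2·98.7522 = 270.7518

L=270.752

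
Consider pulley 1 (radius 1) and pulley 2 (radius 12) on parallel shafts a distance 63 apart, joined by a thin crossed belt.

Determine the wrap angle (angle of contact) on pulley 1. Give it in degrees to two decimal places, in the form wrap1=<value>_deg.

wrap1=203.82_deg

crossed belt: β = asin((r1+r2)/C) = asin(13/63) = 11.9085°
wrap1 = wrap2 = π + 2β = 203.8170°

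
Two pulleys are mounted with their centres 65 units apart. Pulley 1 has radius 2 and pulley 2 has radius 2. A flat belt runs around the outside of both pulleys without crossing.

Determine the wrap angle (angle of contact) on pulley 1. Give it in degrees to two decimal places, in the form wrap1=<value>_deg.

wrap1=180.00_deg

open belt: β = asin((r2−r1)/C) = asin(0/65) = 0.0000°
wrap1 = π − 2β = 180.0000°
wrap2 = π + 2β = 180.0000°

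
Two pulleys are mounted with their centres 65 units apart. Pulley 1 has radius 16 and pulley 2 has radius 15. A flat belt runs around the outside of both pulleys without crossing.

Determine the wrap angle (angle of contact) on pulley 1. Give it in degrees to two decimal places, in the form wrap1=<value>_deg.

wrap1=181.76_deg

open belt: β = asin((r2−r1)/C) = asin(-1/65) = -0.8815°
wrap1 = π − 2β = 181.7630°
wrap2 = π + 2β = 178.2370°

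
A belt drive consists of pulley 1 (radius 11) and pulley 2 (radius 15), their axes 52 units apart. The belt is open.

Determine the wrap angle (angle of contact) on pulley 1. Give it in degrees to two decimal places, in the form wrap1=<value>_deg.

open belt: β = asin((r2−r1)/C) = asin(4/52) = 4.4117°
wrap1 = π − 2β = 171.1765°
wrap2 = π + 2β = 188.8235°

wrap1=171.18_deg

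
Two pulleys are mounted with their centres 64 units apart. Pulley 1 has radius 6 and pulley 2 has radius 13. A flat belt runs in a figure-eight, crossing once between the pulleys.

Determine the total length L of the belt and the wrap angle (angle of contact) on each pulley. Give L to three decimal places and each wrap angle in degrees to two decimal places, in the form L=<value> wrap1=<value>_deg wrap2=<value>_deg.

L=193.373 wrap1=214.54_deg wrap2=214.54_deg

crossed belt: β = asin((r1+r2)/C) = asin(19/64) = 17.2700°
wrap1 = wrap2 = π + 2β = 214.5400°
tangent length = C·cosβ = 61.1146
L = (r1+r2)·wrap + 2·C·cosβ = 19·3.7444 + 2·61.1146 = 193.3735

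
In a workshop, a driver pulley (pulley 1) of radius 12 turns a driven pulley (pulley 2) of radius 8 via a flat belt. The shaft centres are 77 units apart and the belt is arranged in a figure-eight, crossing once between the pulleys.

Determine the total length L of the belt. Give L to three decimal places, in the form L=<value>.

L=222.056

crossed belt: β = asin((r1+r2)/C) = asin(20/77) = 15.0547°
wrap1 = wrap2 = π + 2β = 210.1093°
tangent length = C·cosβ = 74.3572
L = (r1+r2)·wrap + 2·C·cosβ = 20·3.6671 + 2·74.3572 = 222.0565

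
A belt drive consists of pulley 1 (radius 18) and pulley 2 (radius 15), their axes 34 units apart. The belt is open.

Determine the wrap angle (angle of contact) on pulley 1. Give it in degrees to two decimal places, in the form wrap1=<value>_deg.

wrap1=190.12_deg

open belt: β = asin((r2−r1)/C) = asin(-3/34) = -5.0621°
wrap1 = π − 2β = 190.1242°
wrap2 = π + 2β = 169.8758°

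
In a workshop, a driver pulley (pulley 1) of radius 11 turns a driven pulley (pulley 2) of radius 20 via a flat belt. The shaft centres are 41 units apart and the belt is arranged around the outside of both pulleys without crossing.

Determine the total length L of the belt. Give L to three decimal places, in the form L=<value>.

open belt: β = asin((r2−r1)/C) = asin(9/41) = 12.6804°
wrap1 = π − 2β = 154.6392°
wrap2 = π + 2β = 205.3608°
tangent length = C·cosβ = 40.0000
L = r1·wrap1 + r2·wrap2 + 2·C·cosβ = 11·2.6990 + 20·3.5842 + 2·40.0000 = 181.3730

L=181.373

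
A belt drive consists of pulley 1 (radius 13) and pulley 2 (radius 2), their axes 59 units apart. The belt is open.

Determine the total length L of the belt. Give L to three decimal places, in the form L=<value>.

L=167.181

open belt: β = asin((r2−r1)/C) = asin(-11/59) = -10.7451°
wrap1 = π − 2β = 201.4903°
wrap2 = π + 2β = 158.5097°
tangent length = C·cosβ = 57.9655
L = r1·wrap1 + r2·wrap2 + 2·C·cosβ = 13·3.5167 + 2·2.7665 + 2·57.9655 = 167.1807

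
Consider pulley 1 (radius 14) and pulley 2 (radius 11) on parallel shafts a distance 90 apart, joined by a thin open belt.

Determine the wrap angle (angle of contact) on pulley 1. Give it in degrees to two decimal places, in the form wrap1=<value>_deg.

open belt: β = asin((r2−r1)/C) = asin(-3/90) = -1.9102°
wrap1 = π − 2β = 183.8204°
wrap2 = π + 2β = 176.1796°

wrap1=183.82_deg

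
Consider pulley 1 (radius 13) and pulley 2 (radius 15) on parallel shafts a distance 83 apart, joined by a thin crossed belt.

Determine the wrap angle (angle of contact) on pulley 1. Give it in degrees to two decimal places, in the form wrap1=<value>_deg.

crossed belt: β = asin((r1+r2)/C) = asin(28/83) = 19.7155°
wrap1 = wrap2 = π + 2β = 219.4309°

wrap1=219.43_deg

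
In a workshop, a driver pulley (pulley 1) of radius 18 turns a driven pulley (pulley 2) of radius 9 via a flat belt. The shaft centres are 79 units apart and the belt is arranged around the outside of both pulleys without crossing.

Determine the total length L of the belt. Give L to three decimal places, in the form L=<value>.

L=243.849

open belt: β = asin((r2−r1)/C) = asin(-9/79) = -6.5416°
wrap1 = π − 2β = 193.0831°
wrap2 = π + 2β = 166.9169°
tangent length = C·cosβ = 78.4857
L = r1·wrap1 + r2·wrap2 + 2·C·cosβ = 18·3.3699 + 9·2.9132 + 2·78.4857 = 243.8494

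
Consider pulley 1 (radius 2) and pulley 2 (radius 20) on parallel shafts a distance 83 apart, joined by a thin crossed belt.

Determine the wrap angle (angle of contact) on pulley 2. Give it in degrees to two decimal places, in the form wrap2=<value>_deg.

wrap2=210.74_deg

crossed belt: β = asin((r1+r2)/C) = asin(22/83) = 15.3705°
wrap1 = wrap2 = π + 2β = 210.7411°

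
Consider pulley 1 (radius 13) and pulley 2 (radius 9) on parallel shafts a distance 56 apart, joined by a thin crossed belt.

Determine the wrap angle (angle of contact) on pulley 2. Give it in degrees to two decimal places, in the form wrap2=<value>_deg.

wrap2=226.26_deg

crossed belt: β = asin((r1+r2)/C) = asin(22/56) = 23.1324°
wrap1 = wrap2 = π + 2β = 226.2648°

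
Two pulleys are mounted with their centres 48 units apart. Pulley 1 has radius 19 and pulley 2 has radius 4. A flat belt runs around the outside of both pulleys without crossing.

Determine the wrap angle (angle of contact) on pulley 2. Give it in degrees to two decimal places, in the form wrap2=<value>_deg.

open belt: β = asin((r2−r1)/C) = asin(-15/48) = -18.2100°
wrap1 = π − 2β = 216.4199°
wrap2 = π + 2β = 143.5801°

wrap2=143.58_deg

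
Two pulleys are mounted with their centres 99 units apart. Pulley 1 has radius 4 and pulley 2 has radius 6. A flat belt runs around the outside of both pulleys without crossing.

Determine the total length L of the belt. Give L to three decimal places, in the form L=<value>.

open belt: β = asin((r2−r1)/C) = asin(2/99) = 1.1576°
wrap1 = π − 2β = 177.6849°
wrap2 = π + 2β = 182.3151°
tangent length = C·cosβ = 98.9798
L = r1·wrap1 + r2·wrap2 + 2·C·cosβ = 4·3.1012 + 6·3.1820 + 2·98.9798 = 229.4563

L=229.456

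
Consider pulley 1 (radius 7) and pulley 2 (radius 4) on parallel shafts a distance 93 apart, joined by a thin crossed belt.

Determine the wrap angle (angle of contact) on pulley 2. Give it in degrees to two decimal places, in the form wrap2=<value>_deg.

crossed belt: β = asin((r1+r2)/C) = asin(11/93) = 6.7928°
wrap1 = wrap2 = π + 2β = 193.5856°

wrap2=193.59_deg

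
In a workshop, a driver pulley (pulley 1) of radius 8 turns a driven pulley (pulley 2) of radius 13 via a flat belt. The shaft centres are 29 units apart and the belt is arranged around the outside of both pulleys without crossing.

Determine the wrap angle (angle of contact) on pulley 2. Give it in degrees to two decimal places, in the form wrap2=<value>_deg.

open belt: β = asin((r2−r1)/C) = asin(5/29) = 9.9282°
wrap1 = π − 2β = 160.1436°
wrap2 = π + 2β = 199.8564°

wrap2=199.86_deg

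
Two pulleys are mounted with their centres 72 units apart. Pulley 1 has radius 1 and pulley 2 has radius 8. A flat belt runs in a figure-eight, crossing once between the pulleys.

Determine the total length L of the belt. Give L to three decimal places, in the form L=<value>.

crossed belt: β = asin((r1+r2)/C) = asin(9/72) = 7.1808°
wrap1 = wrap2 = π + 2β = 194.3615°
tangent length = C·cosβ = 71.4353
L = (r1+r2)·wrap + 2·C·cosβ = 9·3.3922 + 2·71.4353 = 173.4008

L=173.401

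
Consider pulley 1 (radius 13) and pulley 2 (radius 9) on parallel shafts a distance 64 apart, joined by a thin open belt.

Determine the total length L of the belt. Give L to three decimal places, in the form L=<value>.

open belt: β = asin((r2−r1)/C) = asin(-4/64) = -3.5833°
wrap1 = π − 2β = 187.1666°
wrap2 = π + 2β = 172.8334°
tangent length = C·cosβ = 63.8749
L = r1·wrap1 + r2·wrap2 + 2·C·cosβ = 13·3.2667 + 9·3.0165 + 2·63.8749 = 197.3651

L=197.365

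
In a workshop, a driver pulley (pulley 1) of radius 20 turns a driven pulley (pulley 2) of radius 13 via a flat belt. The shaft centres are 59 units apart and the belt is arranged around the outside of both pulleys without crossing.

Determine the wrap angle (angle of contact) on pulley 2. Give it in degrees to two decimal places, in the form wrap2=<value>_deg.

wrap2=166.37_deg

open belt: β = asin((r2−r1)/C) = asin(-7/59) = -6.8139°
wrap1 = π − 2β = 193.6277°
wrap2 = π + 2β = 166.3723°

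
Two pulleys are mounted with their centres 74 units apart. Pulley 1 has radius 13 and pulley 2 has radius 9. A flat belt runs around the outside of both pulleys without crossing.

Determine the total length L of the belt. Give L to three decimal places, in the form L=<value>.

L=217.331

open belt: β = asin((r2−r1)/C) = asin(-4/74) = -3.0986°
wrap1 = π − 2β = 186.1972°
wrap2 = π + 2β = 173.8028°
tangent length = C·cosβ = 73.8918
L = r1·wrap1 + r2·wrap2 + 2·C·cosβ = 13·3.2498 + 9·3.0334 + 2·73.8918 = 217.3313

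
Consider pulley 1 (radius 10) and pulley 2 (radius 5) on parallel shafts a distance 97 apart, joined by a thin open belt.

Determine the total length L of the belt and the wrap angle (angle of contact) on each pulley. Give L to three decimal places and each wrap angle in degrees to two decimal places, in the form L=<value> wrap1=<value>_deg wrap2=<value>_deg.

open belt: β = asin((r2−r1)/C) = asin(-5/97) = -2.9547°
wrap1 = π − 2β = 185.9094°
wrap2 = π + 2β = 174.0906°
tangent length = C·cosβ = 96.8710
L = r1·wrap1 + r2·wrap2 + 2·C·cosβ = 10·3.2447 + 5·3.0385 + 2·96.8710 = 241.3817

L=241.382 wrap1=185.91_deg wrap2=174.09_deg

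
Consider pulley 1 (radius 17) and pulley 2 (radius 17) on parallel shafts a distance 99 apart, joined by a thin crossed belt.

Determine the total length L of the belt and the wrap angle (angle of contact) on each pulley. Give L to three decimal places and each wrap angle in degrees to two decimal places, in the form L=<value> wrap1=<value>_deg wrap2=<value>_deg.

crossed belt: β = asin((r1+r2)/C) = asin(34/99) = 20.0863°
wrap1 = wrap2 = π + 2β = 220.1725°
tangent length = C·cosβ = 92.9785
L = (r1+r2)·wrap + 2·C·cosβ = 34·3.8427 + 2·92.9785 = 316.6100

L=316.610 wrap1=220.17_deg wrap2=220.17_deg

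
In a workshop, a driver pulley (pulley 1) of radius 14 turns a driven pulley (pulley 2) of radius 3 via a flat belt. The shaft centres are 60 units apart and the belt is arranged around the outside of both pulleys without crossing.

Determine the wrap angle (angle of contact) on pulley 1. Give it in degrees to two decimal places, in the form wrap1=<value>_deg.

open belt: β = asin((r2−r1)/C) = asin(-11/60) = -10.5640°
wrap1 = π − 2β = 201.1280°
wrap2 = π + 2β = 158.8720°

wrap1=201.13_deg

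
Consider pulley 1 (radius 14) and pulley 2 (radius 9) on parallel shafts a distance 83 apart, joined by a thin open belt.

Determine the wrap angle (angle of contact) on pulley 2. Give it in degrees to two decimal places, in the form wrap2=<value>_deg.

wrap2=173.09_deg

open belt: β = asin((r2−r1)/C) = asin(-5/83) = -3.4536°
wrap1 = π − 2β = 186.9073°
wrap2 = π + 2β = 173.0927°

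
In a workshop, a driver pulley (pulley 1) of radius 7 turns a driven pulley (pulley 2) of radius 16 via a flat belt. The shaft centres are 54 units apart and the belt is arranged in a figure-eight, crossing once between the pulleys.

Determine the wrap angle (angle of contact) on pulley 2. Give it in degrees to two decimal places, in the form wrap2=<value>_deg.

crossed belt: β = asin((r1+r2)/C) = asin(23/54) = 25.2093°
wrap1 = wrap2 = π + 2β = 230.4186°

wrap2=230.42_deg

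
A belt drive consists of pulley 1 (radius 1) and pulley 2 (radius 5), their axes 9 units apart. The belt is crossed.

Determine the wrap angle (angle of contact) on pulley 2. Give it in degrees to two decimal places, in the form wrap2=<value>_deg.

wrap2=263.62_deg

crossed belt: β = asin((r1+r2)/C) = asin(6/9) = 41.8103°
wrap1 = wrap2 = π + 2β = 263.6206°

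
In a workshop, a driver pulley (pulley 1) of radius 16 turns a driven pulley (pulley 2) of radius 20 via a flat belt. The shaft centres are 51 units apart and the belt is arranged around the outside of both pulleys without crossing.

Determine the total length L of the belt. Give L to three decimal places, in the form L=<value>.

open belt: β = asin((r2−r1)/C) = asin(4/51) = 4.4984°
wrap1 = π − 2β = 171.0032°
wrap2 = π + 2β = 188.9968°
tangent length = C·cosβ = 50.8429
L = r1·wrap1 + r2·wrap2 + 2·C·cosβ = 16·2.9846 + 20·3.2986 + 2·50.8429 = 215.4112

L=215.411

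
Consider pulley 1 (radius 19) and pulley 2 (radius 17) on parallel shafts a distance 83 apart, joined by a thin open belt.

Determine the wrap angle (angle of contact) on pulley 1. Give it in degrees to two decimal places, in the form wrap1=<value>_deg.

wrap1=182.76_deg

open belt: β = asin((r2−r1)/C) = asin(-2/83) = -1.3808°
wrap1 = π − 2β = 182.7615°
wrap2 = π + 2β = 177.2385°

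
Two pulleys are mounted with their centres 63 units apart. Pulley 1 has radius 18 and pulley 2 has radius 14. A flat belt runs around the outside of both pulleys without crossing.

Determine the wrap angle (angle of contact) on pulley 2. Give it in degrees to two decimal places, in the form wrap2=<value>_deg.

open belt: β = asin((r2−r1)/C) = asin(-4/63) = -3.6403°
wrap1 = π − 2β = 187.2806°
wrap2 = π + 2β = 172.7194°

wrap2=172.72_deg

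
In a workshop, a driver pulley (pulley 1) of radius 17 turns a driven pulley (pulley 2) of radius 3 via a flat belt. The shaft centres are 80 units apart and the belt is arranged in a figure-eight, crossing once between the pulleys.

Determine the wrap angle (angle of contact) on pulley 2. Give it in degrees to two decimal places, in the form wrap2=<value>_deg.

crossed belt: β = asin((r1+r2)/C) = asin(20/80) = 14.4775°
wrap1 = wrap2 = π + 2β = 208.9550°

wrap2=208.96_deg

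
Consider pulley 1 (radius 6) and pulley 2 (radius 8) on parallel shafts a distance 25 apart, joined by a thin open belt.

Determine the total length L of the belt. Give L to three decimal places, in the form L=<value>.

L=94.142

open belt: β = asin((r2−r1)/C) = asin(2/25) = 4.5886°
wrap1 = π − 2β = 170.8229°
wrap2 = π + 2β = 189.1771°
tangent length = C·cosβ = 24.9199
L = r1·wrap1 + r2·wrap2 + 2·C·cosβ = 6·2.9814 + 8·3.3018 + 2·24.9199 = 94.1424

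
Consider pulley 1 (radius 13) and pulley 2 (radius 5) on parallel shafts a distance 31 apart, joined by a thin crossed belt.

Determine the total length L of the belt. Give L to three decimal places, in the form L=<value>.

L=129.329

crossed belt: β = asin((r1+r2)/C) = asin(18/31) = 35.4959°
wrap1 = wrap2 = π + 2β = 250.9919°
tangent length = C·cosβ = 25.2389
L = (r1+r2)·wrap + 2·C·cosβ = 18·4.3806 + 2·25.2389 = 129.3291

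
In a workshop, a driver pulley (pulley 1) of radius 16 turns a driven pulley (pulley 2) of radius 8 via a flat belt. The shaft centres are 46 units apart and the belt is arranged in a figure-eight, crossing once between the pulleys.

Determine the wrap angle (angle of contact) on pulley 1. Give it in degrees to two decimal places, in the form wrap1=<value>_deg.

wrap1=242.90_deg

crossed belt: β = asin((r1+r2)/C) = asin(24/46) = 31.4490°
wrap1 = wrap2 = π + 2β = 242.8980°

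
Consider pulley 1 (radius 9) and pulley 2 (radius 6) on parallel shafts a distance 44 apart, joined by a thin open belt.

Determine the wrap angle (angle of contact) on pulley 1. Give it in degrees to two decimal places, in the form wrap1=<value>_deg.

open belt: β = asin((r2−r1)/C) = asin(-3/44) = -3.9096°
wrap1 = π − 2β = 187.8191°
wrap2 = π + 2β = 172.1809°

wrap1=187.82_deg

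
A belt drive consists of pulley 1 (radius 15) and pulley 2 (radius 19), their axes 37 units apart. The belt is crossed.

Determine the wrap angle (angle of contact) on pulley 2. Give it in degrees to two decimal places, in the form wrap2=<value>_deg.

crossed belt: β = asin((r1+r2)/C) = asin(34/37) = 66.7685°
wrap1 = wrap2 = π + 2β = 313.5371°

wrap2=313.54_deg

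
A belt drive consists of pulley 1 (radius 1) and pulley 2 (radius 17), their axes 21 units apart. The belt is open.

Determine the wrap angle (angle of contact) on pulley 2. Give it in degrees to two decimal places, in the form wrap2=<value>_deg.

open belt: β = asin((r2−r1)/C) = asin(16/21) = 49.6324°
wrap1 = π − 2β = 80.7352°
wrap2 = π + 2β = 279.2648°

wrap2=279.26_deg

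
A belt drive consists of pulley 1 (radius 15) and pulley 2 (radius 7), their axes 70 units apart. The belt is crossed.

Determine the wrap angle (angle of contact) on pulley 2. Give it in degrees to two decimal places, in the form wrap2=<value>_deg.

wrap2=216.64_deg

crossed belt: β = asin((r1+r2)/C) = asin(22/70) = 18.3177°
wrap1 = wrap2 = π + 2β = 216.6354°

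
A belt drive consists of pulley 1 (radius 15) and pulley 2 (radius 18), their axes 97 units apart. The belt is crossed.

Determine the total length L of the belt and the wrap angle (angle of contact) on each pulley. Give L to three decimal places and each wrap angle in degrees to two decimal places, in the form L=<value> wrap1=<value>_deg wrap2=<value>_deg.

L=309.012 wrap1=219.78_deg wrap2=219.78_deg

crossed belt: β = asin((r1+r2)/C) = asin(33/97) = 19.8894°
wrap1 = wrap2 = π + 2β = 219.7789°
tangent length = C·cosβ = 91.2140
L = (r1+r2)·wrap + 2·C·cosβ = 33·3.8359 + 2·91.2140 = 309.0116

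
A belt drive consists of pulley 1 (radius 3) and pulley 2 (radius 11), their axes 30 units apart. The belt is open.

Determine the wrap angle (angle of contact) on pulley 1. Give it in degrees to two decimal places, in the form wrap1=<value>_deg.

open belt: β = asin((r2−r1)/C) = asin(8/30) = 15.4660°
wrap1 = π − 2β = 149.0680°
wrap2 = π + 2β = 210.9320°

wrap1=149.07_deg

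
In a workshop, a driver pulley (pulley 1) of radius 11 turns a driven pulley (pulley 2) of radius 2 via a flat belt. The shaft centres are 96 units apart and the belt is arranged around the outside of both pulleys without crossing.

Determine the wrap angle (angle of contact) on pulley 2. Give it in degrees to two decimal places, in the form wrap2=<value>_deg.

open belt: β = asin((r2−r1)/C) = asin(-9/96) = -5.3794°
wrap1 = π − 2β = 190.7588°
wrap2 = π + 2β = 169.2412°

wrap2=169.24_deg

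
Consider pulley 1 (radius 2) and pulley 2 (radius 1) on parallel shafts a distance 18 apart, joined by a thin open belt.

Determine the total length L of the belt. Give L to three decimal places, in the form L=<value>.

open belt: β = asin((r2−r1)/C) = asin(-1/18) = -3.1847°
wrap1 = π − 2β = 186.3695°
wrap2 = π + 2β = 173.6305°
tangent length = C·cosβ = 17.9722
L = r1·wrap1 + r2·wrap2 + 2·C·cosβ = 2·3.2528 + 1·3.0304 + 2·17.9722 = 45.4803

L=45.480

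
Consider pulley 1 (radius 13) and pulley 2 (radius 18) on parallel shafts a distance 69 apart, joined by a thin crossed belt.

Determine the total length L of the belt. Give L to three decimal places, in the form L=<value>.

L=249.567

crossed belt: β = asin((r1+r2)/C) = asin(31/69) = 26.6972°
wrap1 = wrap2 = π + 2β = 233.3944°
tangent length = C·cosβ = 61.6441
L = (r1+r2)·wrap + 2·C·cosβ = 31·4.0735 + 2·61.6441 = 249.5668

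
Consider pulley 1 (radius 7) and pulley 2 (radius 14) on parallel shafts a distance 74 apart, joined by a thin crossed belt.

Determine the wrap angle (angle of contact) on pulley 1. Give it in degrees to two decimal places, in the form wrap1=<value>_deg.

wrap1=212.97_deg

crossed belt: β = asin((r1+r2)/C) = asin(21/74) = 16.4862°
wrap1 = wrap2 = π + 2β = 212.9723°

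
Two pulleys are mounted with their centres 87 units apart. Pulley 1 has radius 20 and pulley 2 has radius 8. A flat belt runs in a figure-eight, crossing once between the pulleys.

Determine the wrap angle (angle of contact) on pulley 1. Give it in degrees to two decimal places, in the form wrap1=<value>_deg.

crossed belt: β = asin((r1+r2)/C) = asin(28/87) = 18.7742°
wrap1 = wrap2 = π + 2β = 217.5484°

wrap1=217.55_deg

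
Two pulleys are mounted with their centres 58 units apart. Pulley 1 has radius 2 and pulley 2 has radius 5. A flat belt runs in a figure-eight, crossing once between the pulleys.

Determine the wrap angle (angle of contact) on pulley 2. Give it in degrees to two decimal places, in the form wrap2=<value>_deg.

crossed belt: β = asin((r1+r2)/C) = asin(7/58) = 6.9319°
wrap1 = wrap2 = π + 2β = 193.8638°

wrap2=193.86_deg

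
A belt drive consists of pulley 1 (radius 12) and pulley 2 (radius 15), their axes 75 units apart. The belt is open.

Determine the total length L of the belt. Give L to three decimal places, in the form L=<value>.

L=234.943

open belt: β = asin((r2−r1)/C) = asin(3/75) = 2.2924°
wrap1 = π − 2β = 175.4151°
wrap2 = π + 2β = 184.5849°
tangent length = C·cosβ = 74.9400
L = r1·wrap1 + r2·wrap2 + 2·C·cosβ = 12·3.0616 + 15·3.2216 + 2·74.9400 = 234.9430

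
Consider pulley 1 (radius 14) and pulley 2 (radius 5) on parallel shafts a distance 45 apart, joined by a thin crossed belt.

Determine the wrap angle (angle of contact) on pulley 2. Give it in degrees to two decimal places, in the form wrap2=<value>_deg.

crossed belt: β = asin((r1+r2)/C) = asin(19/45) = 24.9750°
wrap1 = wrap2 = π + 2β = 229.9499°

wrap2=229.95_deg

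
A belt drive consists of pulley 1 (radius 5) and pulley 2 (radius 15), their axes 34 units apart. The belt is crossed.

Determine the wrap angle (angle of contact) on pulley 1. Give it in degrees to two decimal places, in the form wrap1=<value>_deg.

crossed belt: β = asin((r1+r2)/C) = asin(20/34) = 36.0319°
wrap1 = wrap2 = π + 2β = 252.0638°

wrap1=252.06_deg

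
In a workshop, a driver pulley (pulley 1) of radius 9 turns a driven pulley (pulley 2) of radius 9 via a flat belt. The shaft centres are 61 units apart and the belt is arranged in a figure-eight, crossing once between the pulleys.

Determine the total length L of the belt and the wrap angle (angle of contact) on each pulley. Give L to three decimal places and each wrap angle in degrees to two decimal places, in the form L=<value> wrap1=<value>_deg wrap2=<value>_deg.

L=183.900 wrap1=214.32_deg wrap2=214.32_deg

crossed belt: β = asin((r1+r2)/C) = asin(18/61) = 17.1625°
wrap1 = wrap2 = π + 2β = 214.3249°
tangent length = C·cosβ = 58.2838
L = (r1+r2)·wrap + 2·C·cosβ = 18·3.7407 + 2·58.2838 = 183.8997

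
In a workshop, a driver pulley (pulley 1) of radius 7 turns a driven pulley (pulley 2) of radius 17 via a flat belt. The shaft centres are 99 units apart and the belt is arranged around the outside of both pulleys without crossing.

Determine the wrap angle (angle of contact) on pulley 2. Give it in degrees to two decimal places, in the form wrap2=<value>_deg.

wrap2=191.59_deg

open belt: β = asin((r2−r1)/C) = asin(10/99) = 5.7973°
wrap1 = π − 2β = 168.4053°
wrap2 = π + 2β = 191.5947°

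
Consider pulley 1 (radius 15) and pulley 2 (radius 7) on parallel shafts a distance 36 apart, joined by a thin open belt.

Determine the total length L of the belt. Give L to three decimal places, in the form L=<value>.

open belt: β = asin((r2−r1)/C) = asin(-8/36) = -12.8396°
wrap1 = π − 2β = 205.6792°
wrap2 = π + 2β = 154.3208°
tangent length = C·cosβ = 35.0999
L = r1·wrap1 + r2·wrap2 + 2·C·cosβ = 15·3.5898 + 7·2.6934 + 2·35.0999 = 142.9002

L=142.900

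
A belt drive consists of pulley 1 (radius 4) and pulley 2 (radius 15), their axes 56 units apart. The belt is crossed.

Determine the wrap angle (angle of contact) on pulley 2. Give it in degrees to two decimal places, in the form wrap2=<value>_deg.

wrap2=219.67_deg

crossed belt: β = asin((r1+r2)/C) = asin(19/56) = 19.8334°
wrap1 = wrap2 = π + 2β = 219.6667°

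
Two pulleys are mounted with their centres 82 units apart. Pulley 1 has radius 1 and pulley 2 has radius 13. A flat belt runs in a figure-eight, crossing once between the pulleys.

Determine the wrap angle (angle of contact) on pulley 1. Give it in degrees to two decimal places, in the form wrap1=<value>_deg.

crossed belt: β = asin((r1+r2)/C) = asin(14/82) = 9.8304°
wrap1 = wrap2 = π + 2β = 199.6607°

wrap1=199.66_deg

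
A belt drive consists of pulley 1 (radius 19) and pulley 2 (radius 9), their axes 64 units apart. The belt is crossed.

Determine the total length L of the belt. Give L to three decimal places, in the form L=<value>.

L=228.422

crossed belt: β = asin((r1+r2)/C) = asin(28/64) = 25.9445°
wrap1 = wrap2 = π + 2β = 231.8890°
tangent length = C·cosβ = 57.5500
L = (r1+r2)·wrap + 2·C·cosβ = 28·4.0472 + 2·57.5500 = 228.4223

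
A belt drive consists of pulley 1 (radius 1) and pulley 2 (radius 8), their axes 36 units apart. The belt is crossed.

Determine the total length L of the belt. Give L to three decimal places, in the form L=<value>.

L=102.536

crossed belt: β = asin((r1+r2)/C) = asin(9/36) = 14.4775°
wrap1 = wrap2 = π + 2β = 208.9550°
tangent length = C·cosβ = 34.8569
L = (r1+r2)·wrap + 2·C·cosβ = 9·3.6470 + 2·34.8569 = 102.5363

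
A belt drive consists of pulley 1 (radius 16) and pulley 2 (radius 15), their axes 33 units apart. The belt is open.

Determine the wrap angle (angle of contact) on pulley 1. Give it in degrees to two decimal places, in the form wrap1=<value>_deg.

wrap1=183.47_deg

open belt: β = asin((r2−r1)/C) = asin(-1/33) = -1.7365°
wrap1 = π − 2β = 183.4730°
wrap2 = π + 2β = 176.5270°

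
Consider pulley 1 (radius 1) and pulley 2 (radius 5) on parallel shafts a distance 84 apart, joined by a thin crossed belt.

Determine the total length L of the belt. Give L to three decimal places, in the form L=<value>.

crossed belt: β = asin((r1+r2)/C) = asin(6/84) = 4.0960°
wrap1 = wrap2 = π + 2β = 188.1921°
tangent length = C·cosβ = 83.7854
L = (r1+r2)·wrap + 2·C·cosβ = 6·3.2846 + 2·83.7854 = 187.2783

L=187.278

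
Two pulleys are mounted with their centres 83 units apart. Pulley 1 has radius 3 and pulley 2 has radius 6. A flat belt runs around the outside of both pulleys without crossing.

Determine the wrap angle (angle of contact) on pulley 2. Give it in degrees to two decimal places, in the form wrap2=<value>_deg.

wrap2=184.14_deg

open belt: β = asin((r2−r1)/C) = asin(3/83) = 2.0714°
wrap1 = π − 2β = 175.8572°
wrap2 = π + 2β = 184.1428°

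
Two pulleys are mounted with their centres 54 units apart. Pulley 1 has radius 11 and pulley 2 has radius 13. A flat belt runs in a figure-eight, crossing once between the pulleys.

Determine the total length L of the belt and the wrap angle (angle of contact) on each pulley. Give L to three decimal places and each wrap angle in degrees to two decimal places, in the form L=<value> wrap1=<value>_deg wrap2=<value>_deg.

crossed belt: β = asin((r1+r2)/C) = asin(24/54) = 26.3878°
wrap1 = wrap2 = π + 2β = 232.7756°
tangent length = C·cosβ = 48.3735
L = (r1+r2)·wrap + 2·C·cosβ = 24·4.0627 + 2·48.3735 = 194.2519

L=194.252 wrap1=232.78_deg wrap2=232.78_deg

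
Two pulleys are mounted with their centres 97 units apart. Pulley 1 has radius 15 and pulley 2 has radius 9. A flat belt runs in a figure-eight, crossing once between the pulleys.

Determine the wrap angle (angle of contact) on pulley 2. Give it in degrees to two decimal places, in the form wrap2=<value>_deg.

wrap2=208.65_deg

crossed belt: β = asin((r1+r2)/C) = asin(24/97) = 14.3251°
wrap1 = wrap2 = π + 2β = 208.6501°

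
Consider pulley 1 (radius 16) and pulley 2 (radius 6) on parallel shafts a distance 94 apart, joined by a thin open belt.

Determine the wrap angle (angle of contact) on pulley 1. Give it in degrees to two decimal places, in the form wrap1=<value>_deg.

wrap1=192.21_deg

open belt: β = asin((r2−r1)/C) = asin(-10/94) = -6.1069°
wrap1 = π − 2β = 192.2137°
wrap2 = π + 2β = 167.7863°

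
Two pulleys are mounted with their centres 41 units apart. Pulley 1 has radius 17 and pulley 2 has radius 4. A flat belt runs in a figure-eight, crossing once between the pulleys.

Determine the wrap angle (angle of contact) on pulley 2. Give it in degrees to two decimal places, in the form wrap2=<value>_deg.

wrap2=241.62_deg

crossed belt: β = asin((r1+r2)/C) = asin(21/41) = 30.8102°
wrap1 = wrap2 = π + 2β = 241.6203°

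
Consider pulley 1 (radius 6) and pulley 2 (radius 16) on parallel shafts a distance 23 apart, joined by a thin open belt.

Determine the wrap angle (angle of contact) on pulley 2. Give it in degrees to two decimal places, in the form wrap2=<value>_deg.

wrap2=231.54_deg

open belt: β = asin((r2−r1)/C) = asin(10/23) = 25.7715°
wrap1 = π − 2β = 128.4571°
wrap2 = π + 2β = 231.5429°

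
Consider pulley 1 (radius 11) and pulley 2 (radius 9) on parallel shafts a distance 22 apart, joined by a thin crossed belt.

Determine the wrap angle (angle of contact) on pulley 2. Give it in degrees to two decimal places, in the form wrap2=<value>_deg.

crossed belt: β = asin((r1+r2)/C) = asin(20/22) = 65.3800°
wrap1 = wrap2 = π + 2β = 310.7600°

wrap2=310.76_deg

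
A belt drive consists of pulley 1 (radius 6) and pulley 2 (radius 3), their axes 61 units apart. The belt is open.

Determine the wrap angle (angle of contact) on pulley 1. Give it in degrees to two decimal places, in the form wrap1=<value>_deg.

wrap1=185.64_deg

open belt: β = asin((r2−r1)/C) = asin(-3/61) = -2.8190°
wrap1 = π − 2β = 185.6379°
wrap2 = π + 2β = 174.3621°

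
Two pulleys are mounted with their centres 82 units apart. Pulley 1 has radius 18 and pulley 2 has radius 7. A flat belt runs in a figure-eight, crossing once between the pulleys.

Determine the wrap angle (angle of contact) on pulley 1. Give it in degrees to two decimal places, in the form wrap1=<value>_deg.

crossed belt: β = asin((r1+r2)/C) = asin(25/82) = 17.7508°
wrap1 = wrap2 = π + 2β = 215.5017°

wrap1=215.50_deg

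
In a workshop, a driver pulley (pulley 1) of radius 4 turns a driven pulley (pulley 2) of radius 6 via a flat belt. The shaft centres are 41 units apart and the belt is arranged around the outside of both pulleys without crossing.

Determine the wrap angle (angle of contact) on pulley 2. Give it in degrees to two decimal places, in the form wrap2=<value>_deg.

wrap2=185.59_deg

open belt: β = asin((r2−r1)/C) = asin(2/41) = 2.7960°
wrap1 = π − 2β = 174.4079°
wrap2 = π + 2β = 185.5921°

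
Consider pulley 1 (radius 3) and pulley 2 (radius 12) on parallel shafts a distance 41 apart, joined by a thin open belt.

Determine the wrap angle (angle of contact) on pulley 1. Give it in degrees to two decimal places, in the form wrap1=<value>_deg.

open belt: β = asin((r2−r1)/C) = asin(9/41) = 12.6804°
wrap1 = π − 2β = 154.6392°
wrap2 = π + 2β = 205.3608°

wrap1=154.64_deg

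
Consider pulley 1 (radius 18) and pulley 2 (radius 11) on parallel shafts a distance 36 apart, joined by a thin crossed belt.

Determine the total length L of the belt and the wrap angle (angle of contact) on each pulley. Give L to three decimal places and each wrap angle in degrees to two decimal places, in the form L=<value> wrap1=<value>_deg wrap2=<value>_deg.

L=188.091 wrap1=287.33_deg wrap2=287.33_deg

crossed belt: β = asin((r1+r2)/C) = asin(29/36) = 53.6639°
wrap1 = wrap2 = π + 2β = 287.3279°
tangent length = C·cosβ = 21.3307
L = (r1+r2)·wrap + 2·C·cosβ = 29·5.0148 + 2·21.3307 = 188.0912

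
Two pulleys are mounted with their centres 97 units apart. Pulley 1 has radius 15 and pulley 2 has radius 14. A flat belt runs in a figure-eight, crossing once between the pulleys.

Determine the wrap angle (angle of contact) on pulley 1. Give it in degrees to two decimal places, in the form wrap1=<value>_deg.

crossed belt: β = asin((r1+r2)/C) = asin(29/97) = 17.3957°
wrap1 = wrap2 = π + 2β = 214.7914°

wrap1=214.79_deg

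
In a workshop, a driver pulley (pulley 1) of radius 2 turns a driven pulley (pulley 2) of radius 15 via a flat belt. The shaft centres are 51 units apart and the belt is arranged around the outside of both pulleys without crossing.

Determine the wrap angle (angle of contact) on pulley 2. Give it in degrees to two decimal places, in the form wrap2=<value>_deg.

wrap2=209.54_deg

open belt: β = asin((r2−r1)/C) = asin(13/51) = 14.7678°
wrap1 = π − 2β = 150.4644°
wrap2 = π + 2β = 209.5356°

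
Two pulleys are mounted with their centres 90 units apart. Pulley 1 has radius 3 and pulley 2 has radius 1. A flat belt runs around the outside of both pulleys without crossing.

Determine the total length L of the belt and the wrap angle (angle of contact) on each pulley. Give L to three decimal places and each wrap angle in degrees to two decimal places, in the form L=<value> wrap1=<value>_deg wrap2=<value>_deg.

L=192.611 wrap1=182.55_deg wrap2=177.45_deg

open belt: β = asin((r2−r1)/C) = asin(-2/90) = -1.2733°
wrap1 = π − 2β = 182.5467°
wrap2 = π + 2β = 177.4533°
tangent length = C·cosβ = 89.9778
L = r1·wrap1 + r2·wrap2 + 2·C·cosβ = 3·3.1860 + 1·3.0971 + 2·89.9778 = 192.6108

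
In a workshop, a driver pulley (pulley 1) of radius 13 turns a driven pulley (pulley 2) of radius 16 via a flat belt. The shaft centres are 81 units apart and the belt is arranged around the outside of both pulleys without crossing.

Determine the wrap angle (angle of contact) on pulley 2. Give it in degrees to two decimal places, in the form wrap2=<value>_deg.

wrap2=184.25_deg

open belt: β = asin((r2−r1)/C) = asin(3/81) = 2.1226°
wrap1 = π − 2β = 175.7549°
wrap2 = π + 2β = 184.2451°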